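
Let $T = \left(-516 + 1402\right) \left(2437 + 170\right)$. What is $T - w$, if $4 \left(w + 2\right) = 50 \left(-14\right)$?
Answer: $2309979$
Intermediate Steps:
$w = -177$ ($w = -2 + \frac{50 \left(-14\right)}{4} = -2 + \frac{1}{4} \left(-700\right) = -2 - 175 = -177$)
$T = 2309802$ ($T = 886 \cdot 2607 = 2309802$)
$T - w = 2309802 - -177 = 2309802 + 177 = 2309979$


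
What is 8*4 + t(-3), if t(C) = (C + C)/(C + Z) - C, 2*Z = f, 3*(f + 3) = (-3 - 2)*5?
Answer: 464/13 ≈ 35.692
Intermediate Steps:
f = -34/3 (f = -3 + ((-3 - 2)*5)/3 = -3 + (-5*5)/3 = -3 + (⅓)*(-25) = -3 - 25/3 = -34/3 ≈ -11.333)
Z = -17/3 (Z = (½)*(-34/3) = -17/3 ≈ -5.6667)
t(C) = -C + 2*C/(-17/3 + C) (t(C) = (C + C)/(C - 17/3) - C = (2*C)/(-17/3 + C) - C = 2*C/(-17/3 + C) - C = -C + 2*C/(-17/3 + C))
8*4 + t(-3) = 8*4 - 3*(23 - 3*(-3))/(-17 + 3*(-3)) = 32 - 3*(23 + 9)/(-17 - 9) = 32 - 3*32/(-26) = 32 - 3*(-1/26)*32 = 32 + 48/13 = 464/13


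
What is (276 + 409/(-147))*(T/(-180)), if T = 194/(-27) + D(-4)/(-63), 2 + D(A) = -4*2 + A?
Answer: 1887661/178605 ≈ 10.569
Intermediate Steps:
D(A) = -10 + A (D(A) = -2 + (-4*2 + A) = -2 + (-8 + A) = -10 + A)
T = -188/27 (T = 194/(-27) + (-10 - 4)/(-63) = 194*(-1/27) - 14*(-1/63) = -194/27 + 2/9 = -188/27 ≈ -6.9630)
(276 + 409/(-147))*(T/(-180)) = (276 + 409/(-147))*(-188/27/(-180)) = (276 + 409*(-1/147))*(-188/27*(-1/180)) = (276 - 409/147)*(47/1215) = (40163/147)*(47/1215) = 1887661/178605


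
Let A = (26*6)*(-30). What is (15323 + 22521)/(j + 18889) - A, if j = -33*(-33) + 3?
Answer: 93548924/19981 ≈ 4681.9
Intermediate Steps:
j = 1092 (j = 1089 + 3 = 1092)
A = -4680 (A = 156*(-30) = -4680)
(15323 + 22521)/(j + 18889) - A = (15323 + 22521)/(1092 + 18889) - 1*(-4680) = 37844/19981 + 4680 = 93548924/19981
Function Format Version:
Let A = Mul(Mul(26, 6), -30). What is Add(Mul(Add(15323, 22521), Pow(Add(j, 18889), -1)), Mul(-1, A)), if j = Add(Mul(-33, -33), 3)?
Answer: Rational(93548924, 19981) ≈ 4681.9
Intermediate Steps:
j = 1092 (j = Add(1089, 3) = 1092)
A = -4680 (A = Mul(156, -30) = -4680)
Add(Mul(Add(15323, 22521), Pow(Add(j, 18889), -1)), Mul(-1, A)) = Add(Mul(Add(15323, 22521), Pow(Add(1092, 18889), -1)), Mul(-1, -4680)) = Add(Mul(37844, Pow(19981, -1)), 4680) = Add(Mul(37844, Rational(1, 19981)), 4680) = Add(Rational(37844, 19981), 4680) = Rational(93548924, 19981)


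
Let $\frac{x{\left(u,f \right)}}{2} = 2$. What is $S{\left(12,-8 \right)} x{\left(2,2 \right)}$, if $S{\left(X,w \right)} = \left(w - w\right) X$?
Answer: $0$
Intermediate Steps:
$x{\left(u,f \right)} = 4$ ($x{\left(u,f \right)} = 2 \cdot 2 = 4$)
$S{\left(X,w \right)} = 0$ ($S{\left(X,w \right)} = 0 X = 0$)
$S{\left(12,-8 \right)} x{\left(2,2 \right)} = 0 \cdot 4 = 0$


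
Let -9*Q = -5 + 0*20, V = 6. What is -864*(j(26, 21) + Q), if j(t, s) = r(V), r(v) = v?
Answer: -5664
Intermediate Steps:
j(t, s) = 6
Q = 5/9 (Q = -(-5 + 0*20)/9 = -(-5 + 0)/9 = -1/9*(-5) = 5/9 ≈ 0.55556)
-864*(j(26, 21) + Q) = -864*(6 + 5/9) = -864*59/9 = -5664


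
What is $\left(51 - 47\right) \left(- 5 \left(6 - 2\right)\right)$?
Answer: $-80$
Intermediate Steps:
$\left(51 - 47\right) \left(- 5 \left(6 - 2\right)\right) = 4 \left(\left(-5\right) 4\right) = 4 \left(-20\right) = -80$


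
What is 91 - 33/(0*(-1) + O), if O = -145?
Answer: 13228/145 ≈ 91.228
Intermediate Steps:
91 - 33/(0*(-1) + O) = 91 - 33/(0*(-1) - 145) = 91 - 33/(0 - 145) = 91 - 33/(-145) = 91 - 33*(-1/145) = 91 + 33/145 = 13228/145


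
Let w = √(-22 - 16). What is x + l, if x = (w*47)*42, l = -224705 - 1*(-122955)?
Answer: -101750 + 1974*I*√38 ≈ -1.0175e+5 + 12169.0*I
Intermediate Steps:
l = -101750 (l = -224705 + 122955 = -101750)
w = I*√38 (w = √(-38) = I*√38 ≈ 6.1644*I)
x = 1974*I*√38 (x = ((I*√38)*47)*42 = (47*I*√38)*42 = 1974*I*√38 ≈ 12169.0*I)
x + l = 1974*I*√38 - 101750 = -101750 + 1974*I*√38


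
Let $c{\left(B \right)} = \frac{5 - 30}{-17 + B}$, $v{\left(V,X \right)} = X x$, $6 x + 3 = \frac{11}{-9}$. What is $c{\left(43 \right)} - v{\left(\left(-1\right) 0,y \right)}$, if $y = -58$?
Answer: $- \frac{29327}{702} \approx -41.776$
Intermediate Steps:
$x = - \frac{19}{27}$ ($x = - \frac{1}{2} + \frac{11 \frac{1}{-9}}{6} = - \frac{1}{2} + \frac{11 \left(- \frac{1}{9}\right)}{6} = - \frac{1}{2} + \frac{1}{6} \left(- \frac{11}{9}\right) = - \frac{1}{2} - \frac{11}{54} = - \frac{19}{27} \approx -0.7037$)
$v{\left(V,X \right)} = - \frac{19 X}{27}$ ($v{\left(V,X \right)} = X \left(- \frac{19}{27}\right) = - \frac{19 X}{27}$)
$c{\left(B \right)} = - \frac{25}{-17 + B}$
$c{\left(43 \right)} - v{\left(\left(-1\right) 0,y \right)} = - \frac{25}{-17 + 43} - \left(- \frac{19}{27}\right) \left(-58\right) = - \frac{25}{26} - \frac{1102}{27} = - \frac{29327}{702}$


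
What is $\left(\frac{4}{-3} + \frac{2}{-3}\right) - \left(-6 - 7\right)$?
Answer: $11$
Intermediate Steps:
$\left(\frac{4}{-3} + \frac{2}{-3}\right) - \left(-6 - 7\right) = \left(4 \left(- \frac{1}{3}\right) + 2 \left(- \frac{1}{3}\right)\right) - -13 = \left(- \frac{4}{3} - \frac{2}{3}\right) + 13 = -2 + 13 = 11$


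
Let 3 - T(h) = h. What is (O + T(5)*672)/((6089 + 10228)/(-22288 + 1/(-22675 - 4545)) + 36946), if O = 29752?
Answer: 8617273643644/11206965761383 ≈ 0.76892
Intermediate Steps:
T(h) = 3 - h
(O + T(5)*672)/((6089 + 10228)/(-22288 + 1/(-22675 - 4545)) + 36946) = (29752 + (3 - 1*5)*672)/((6089 + 10228)/(-22288 + 1/(-22675 - 4545)) + 36946) = (29752 + (3 - 5)*672)/(16317/(-22288 + 1/(-27220)) + 36946) = (29752 - 2*672)/(16317/(-22288 - 1/27220) + 36946) = (29752 - 1344)/(16317/(-606679361/27220) + 36946) = 28408/(16317*(-27220/606679361) + 36946) = 28408/(-444148740/606679361 + 36946) = 28408/(22413931522766/606679361) = 28408*(606679361/22413931522766) = 8617273643644/11206965761383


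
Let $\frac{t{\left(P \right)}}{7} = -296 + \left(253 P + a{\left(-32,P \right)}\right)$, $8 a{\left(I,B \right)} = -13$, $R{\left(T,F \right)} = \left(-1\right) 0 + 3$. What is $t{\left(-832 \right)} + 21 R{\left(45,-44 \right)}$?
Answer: $- \frac{11803939}{8} \approx -1.4755 \cdot 10^{6}$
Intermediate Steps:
$R{\left(T,F \right)} = 3$ ($R{\left(T,F \right)} = 0 + 3 = 3$)
$a{\left(I,B \right)} = - \frac{13}{8}$ ($a{\left(I,B \right)} = \frac{1}{8} \left(-13\right) = - \frac{13}{8}$)
$t{\left(P \right)} = - \frac{16667}{8} + 1771 P$ ($t{\left(P \right)} = 7 \left(-296 + \left(253 P - \frac{13}{8}\right)\right) = 7 \left(-296 + \left(- \frac{13}{8} + 253 P\right)\right) = 7 \left(- \frac{2381}{8} + 253 P\right) = - \frac{16667}{8} + 1771 P$)
$t{\left(-832 \right)} + 21 R{\left(45,-44 \right)} = \left(- \frac{16667}{8} + 1771 \left(-832\right)\right) + 21 \cdot 3 = \left(- \frac{16667}{8} - 1473472\right) + 63 = - \frac{11804443}{8} + 63 = - \frac{11803939}{8}$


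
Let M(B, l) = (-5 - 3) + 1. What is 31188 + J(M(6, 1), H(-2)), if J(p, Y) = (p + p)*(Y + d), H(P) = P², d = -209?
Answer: 34058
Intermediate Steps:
M(B, l) = -7 (M(B, l) = -8 + 1 = -7)
J(p, Y) = 2*p*(-209 + Y) (J(p, Y) = (p + p)*(Y - 209) = (2*p)*(-209 + Y) = 2*p*(-209 + Y))
31188 + J(M(6, 1), H(-2)) = 31188 + 2*(-7)*(-209 + (-2)²) = 31188 + 2*(-7)*(-209 + 4) = 31188 + 2*(-7)*(-205) = 31188 + 2870 = 34058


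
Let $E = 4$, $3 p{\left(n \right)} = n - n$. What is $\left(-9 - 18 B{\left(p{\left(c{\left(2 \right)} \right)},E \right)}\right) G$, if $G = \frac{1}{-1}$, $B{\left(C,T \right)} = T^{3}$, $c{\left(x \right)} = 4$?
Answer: $1161$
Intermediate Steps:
$p{\left(n \right)} = 0$ ($p{\left(n \right)} = \frac{n - n}{3} = \frac{1}{3} \cdot 0 = 0$)
$G = -1$
$\left(-9 - 18 B{\left(p{\left(c{\left(2 \right)} \right)},E \right)}\right) G = \left(-9 - 18 \cdot 4^{3}\right) \left(-1\right) = \left(-9 - 1152\right) \left(-1\right) = \left(-1161\right) \left(-1\right) = 1161$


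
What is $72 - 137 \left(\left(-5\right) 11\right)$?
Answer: $7607$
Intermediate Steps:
$72 - 137 \left(\left(-5\right) 11\right) = 72 - -7535 = 72 + 7535 = 7607$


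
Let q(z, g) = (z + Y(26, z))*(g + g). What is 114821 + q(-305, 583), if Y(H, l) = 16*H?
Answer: 244247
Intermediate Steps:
q(z, g) = 2*g*(416 + z) (q(z, g) = (z + 16*26)*(g + g) = (z + 416)*(2*g) = (416 + z)*(2*g) = 2*g*(416 + z))
114821 + q(-305, 583) = 114821 + 2*583*(416 - 305) = 114821 + 2*583*111 = 114821 + 129426 = 244247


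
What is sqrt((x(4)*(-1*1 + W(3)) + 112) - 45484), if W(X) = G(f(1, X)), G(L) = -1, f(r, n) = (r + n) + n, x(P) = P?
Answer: 2*I*sqrt(11345) ≈ 213.03*I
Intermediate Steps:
f(r, n) = r + 2*n (f(r, n) = (n + r) + n = r + 2*n)
W(X) = -1
sqrt((x(4)*(-1*1 + W(3)) + 112) - 45484) = sqrt((4*(-1*1 - 1) + 112) - 45484) = sqrt((4*(-1 - 1) + 112) - 45484) = sqrt((4*(-2) + 112) - 45484) = sqrt((-8 + 112) - 45484) = sqrt(104 - 45484) = sqrt(-45380) = 2*I*sqrt(11345)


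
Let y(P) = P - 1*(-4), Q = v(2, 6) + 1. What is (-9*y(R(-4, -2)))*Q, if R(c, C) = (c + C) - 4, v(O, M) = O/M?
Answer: 72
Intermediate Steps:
R(c, C) = -4 + C + c (R(c, C) = (C + c) - 4 = -4 + C + c)
Q = 4/3 (Q = 2/6 + 1 = 2*(⅙) + 1 = ⅓ + 1 = 4/3 ≈ 1.3333)
y(P) = 4 + P (y(P) = P + 4 = 4 + P)
(-9*y(R(-4, -2)))*Q = -9*(4 + (-4 - 2 - 4))*(4/3) = -9*(4 - 10)*(4/3) = -9*(-6)*(4/3) = 54*(4/3) = 72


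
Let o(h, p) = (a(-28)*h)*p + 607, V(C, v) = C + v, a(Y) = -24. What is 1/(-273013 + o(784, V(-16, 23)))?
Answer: -1/404118 ≈ -2.4745e-6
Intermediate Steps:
o(h, p) = 607 - 24*h*p (o(h, p) = (-24*h)*p + 607 = -24*h*p + 607 = 607 - 24*h*p)
1/(-273013 + o(784, V(-16, 23))) = 1/(-273013 + (607 - 24*784*(-16 + 23))) = 1/(-273013 + (607 - 24*784*7)) = 1/(-273013 + (607 - 131712)) = 1/(-273013 - 131105) = 1/(-404118) = -1/404118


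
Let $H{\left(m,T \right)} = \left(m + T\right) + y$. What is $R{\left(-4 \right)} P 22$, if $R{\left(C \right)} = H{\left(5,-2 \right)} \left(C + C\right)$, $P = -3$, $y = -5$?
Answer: $-1056$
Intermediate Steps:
$H{\left(m,T \right)} = -5 + T + m$ ($H{\left(m,T \right)} = \left(m + T\right) - 5 = \left(T + m\right) - 5 = -5 + T + m$)
$R{\left(C \right)} = - 4 C$ ($R{\left(C \right)} = \left(-5 - 2 + 5\right) \left(C + C\right) = - 2 \cdot 2 C = - 4 C$)
$R{\left(-4 \right)} P 22 = \left(-4\right) \left(-4\right) \left(-3\right) 22 = 16 \left(-3\right) 22 = \left(-48\right) 22 = -1056$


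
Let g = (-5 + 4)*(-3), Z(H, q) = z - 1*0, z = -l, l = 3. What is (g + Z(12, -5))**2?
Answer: 0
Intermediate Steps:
z = -3 (z = -1*3 = -3)
Z(H, q) = -3 (Z(H, q) = -3 - 1*0 = -3 + 0 = -3)
g = 3 (g = -1*(-3) = 3)
(g + Z(12, -5))**2 = (3 - 3)**2 = 0**2 = 0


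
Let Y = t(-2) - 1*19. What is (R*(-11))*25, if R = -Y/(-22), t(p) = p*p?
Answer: 375/2 ≈ 187.50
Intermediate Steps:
t(p) = p²
Y = -15 (Y = (-2)² - 1*19 = 4 - 19 = -15)
R = -15/22 (R = -1*(-15)/(-22) = 15*(-1/22) = -15/22 ≈ -0.68182)
(R*(-11))*25 = -15/22*(-11)*25 = (15/2)*25 = 375/2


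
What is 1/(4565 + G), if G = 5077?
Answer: 1/9642 ≈ 0.00010371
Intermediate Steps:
1/(4565 + G) = 1/(4565 + 5077) = 1/9642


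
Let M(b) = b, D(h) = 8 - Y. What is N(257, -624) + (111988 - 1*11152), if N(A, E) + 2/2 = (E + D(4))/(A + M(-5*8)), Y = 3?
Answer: 21880576/217 ≈ 1.0083e+5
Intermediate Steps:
D(h) = 5 (D(h) = 8 - 1*3 = 8 - 3 = 5)
N(A, E) = -1 + (5 + E)/(-40 + A) (N(A, E) = -1 + (E + 5)/(A - 5*8) = -1 + (5 + E)/(A - 40) = -1 + (5 + E)/(-40 + A))
N(257, -624) + (111988 - 1*11152) = (45 - 624 - 1*257)/(-40 + 257) + (111988 - 1*11152) = (45 - 624 - 257)/217 + (111988 - 11152) = (1/217)*(-836) + 100836 = -836/217 + 100836 = 21880576/217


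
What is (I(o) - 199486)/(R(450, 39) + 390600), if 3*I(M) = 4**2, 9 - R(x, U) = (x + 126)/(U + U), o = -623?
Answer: -7779746/15233463 ≈ -0.51070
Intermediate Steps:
R(x, U) = 9 - (126 + x)/(2*U) (R(x, U) = 9 - (x + 126)/(U + U) = 9 - (126 + x)/(2*U))
I(M) = 16/3 (I(M) = (1/3)*4**2 = (1/3)*16 = 16/3)
(I(o) - 199486)/(R(450, 39) + 390600) = (16/3 - 199486)/((1/2)*(-126 - 1*450 + 18*39)/39 + 390600) = -598442/(3*((1/2)*(1/39)*(-126 - 450 + 702) + 390600)) = -598442/(3*((1/2)*(1/39)*126 + 390600)) = -598442/(3*(21/13 + 390600)) = -598442/(3*5077821/13) = -598442/3*13/5077821 = -7779746/15233463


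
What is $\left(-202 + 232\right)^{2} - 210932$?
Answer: $-210032$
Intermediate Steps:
$\left(-202 + 232\right)^{2} - 210932 = 30^{2} - 210932 = 900 - 210932 = -210032$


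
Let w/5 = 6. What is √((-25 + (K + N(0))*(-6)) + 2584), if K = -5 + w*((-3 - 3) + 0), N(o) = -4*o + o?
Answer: √3669 ≈ 60.572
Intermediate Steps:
w = 30 (w = 5*6 = 30)
N(o) = -3*o
K = -185 (K = -5 + 30*((-3 - 3) + 0) = -5 + 30*(-6 + 0) = -5 + 30*(-6) = -5 - 180 = -185)
√((-25 + (K + N(0))*(-6)) + 2584) = √((-25 + (-185 - 3*0)*(-6)) + 2584) = √((-25 + (-185 + 0)*(-6)) + 2584) = √((-25 - 185*(-6)) + 2584) = √((-25 + 1110) + 2584) = √(1085 + 2584) = √3669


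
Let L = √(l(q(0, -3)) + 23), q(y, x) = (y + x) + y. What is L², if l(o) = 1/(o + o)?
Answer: 137/6 ≈ 22.833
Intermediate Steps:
q(y, x) = x + 2*y (q(y, x) = (x + y) + y = x + 2*y)
l(o) = 1/(2*o)
L = √822/6 (L = √(1/(2*(-3 + 2*0)) + 23) = √(1/(2*(-3 + 0)) + 23) = √((½)/(-3) + 23) = √((½)*(-⅓) + 23) = √(-⅙ + 23) = √(137/6) = √822/6 ≈ 4.7784)
L² = (√822/6)² = 137/6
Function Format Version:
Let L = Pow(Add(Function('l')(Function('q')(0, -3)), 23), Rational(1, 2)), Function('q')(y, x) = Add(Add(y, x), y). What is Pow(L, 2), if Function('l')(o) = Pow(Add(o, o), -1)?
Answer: Rational(137, 6) ≈ 22.833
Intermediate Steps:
Function('q')(y, x) = Add(x, Mul(2, y)) (Function('q')(y, x) = Add(Add(x, y), y) = Add(x, Mul(2, y)))
Function('l')(o) = Mul(Rational(1, 2), Pow(o, -1)) (Function('l')(o) = Pow(Mul(2, o), -1) = Mul(Rational(1, 2), Pow(o, -1)))
L = Mul(Rational(1, 6), Pow(822, Rational(1, 2))) (L = Pow(Add(Mul(Rational(1, 2), Pow(Add(-3, Mul(2, 0)), -1)), 23), Rational(1, 2)) = Pow(Add(Mul(Rational(1, 2), Pow(Add(-3, 0), -1)), 23), Rational(1, 2)) = Pow(Add(Mul(Rational(1, 2), Pow(-3, -1)), 23), Rational(1, 2)) = Pow(Add(Mul(Rational(1, 2), Rational(-1, 3)), 23), Rational(1, 2)) = Pow(Add(Rational(-1, 6), 23), Rational(1, 2)) = Pow(Rational(137, 6), Rational(1, 2)) = Mul(Rational(1, 6), Pow(822, Rational(1, 2))) ≈ 4.7784)
Pow(L, 2) = Pow(Mul(Rational(1, 6), Pow(822, Rational(1, 2))), 2) = Rational(137, 6)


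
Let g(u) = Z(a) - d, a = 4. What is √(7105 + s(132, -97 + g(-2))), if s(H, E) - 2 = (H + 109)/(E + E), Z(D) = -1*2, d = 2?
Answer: √289945346/202 ≈ 84.296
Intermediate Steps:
Z(D) = -2
g(u) = -4 (g(u) = -2 - 1*2 = -2 - 2 = -4)
s(H, E) = 2 + (109 + H)/(2*E) (s(H, E) = 2 + (H + 109)/(E + E) = 2 + (109 + H)/((2*E)) = 2 + (109 + H)*(1/(2*E)) = 2 + (109 + H)/(2*E))
√(7105 + s(132, -97 + g(-2))) = √(7105 + (109 + 132 + 4*(-97 - 4))/(2*(-97 - 4))) = √(7105 + (½)*(109 + 132 + 4*(-101))/(-101)) = √(7105 + (½)*(-1/101)*(109 + 132 - 404)) = √(7105 + (½)*(-1/101)*(-163)) = √(7105 + 163/202) = √(1435373/202) = √289945346/202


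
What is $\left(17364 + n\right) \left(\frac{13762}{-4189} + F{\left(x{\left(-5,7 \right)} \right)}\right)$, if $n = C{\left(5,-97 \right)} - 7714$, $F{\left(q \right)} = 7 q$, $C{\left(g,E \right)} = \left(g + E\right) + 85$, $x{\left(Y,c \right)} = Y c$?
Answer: $- \frac{10029366081}{4189} \approx -2.3942 \cdot 10^{6}$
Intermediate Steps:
$C{\left(g,E \right)} = 85 + E + g$ ($C{\left(g,E \right)} = \left(E + g\right) + 85 = 85 + E + g$)
$n = -7721$ ($n = \left(85 - 97 + 5\right) - 7714 = -7 - 7714 = -7721$)
$\left(17364 + n\right) \left(\frac{13762}{-4189} + F{\left(x{\left(-5,7 \right)} \right)}\right) = \left(17364 - 7721\right) \left(\frac{13762}{-4189} + 7 \left(\left(-5\right) 7\right)\right) = 9643 \left(13762 \left(- \frac{1}{4189}\right) + 7 \left(-35\right)\right) = 9643 \left(- \frac{13762}{4189} - 245\right) = 9643 \left(- \frac{1040067}{4189}\right) = - \frac{10029366081}{4189}$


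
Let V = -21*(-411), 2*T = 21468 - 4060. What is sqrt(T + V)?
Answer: sqrt(17335) ≈ 131.66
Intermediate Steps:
T = 8704 (T = (21468 - 4060)/2 = (1/2)*17408 = 8704)
V = 8631
sqrt(T + V) = sqrt(8704 + 8631) = sqrt(17335)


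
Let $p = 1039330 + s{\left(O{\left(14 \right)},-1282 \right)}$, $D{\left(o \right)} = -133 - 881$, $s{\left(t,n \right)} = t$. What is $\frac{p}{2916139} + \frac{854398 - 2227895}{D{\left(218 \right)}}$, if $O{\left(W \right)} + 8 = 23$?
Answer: $\frac{4006362063913}{2956964946} \approx 1354.9$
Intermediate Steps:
$O{\left(W \right)} = 15$ ($O{\left(W \right)} = -8 + 23 = 15$)
$D{\left(o \right)} = -1014$ ($D{\left(o \right)} = -133 - 881 = -1014$)
$p = 1039345$ ($p = 1039330 + 15 = 1039345$)
$\frac{p}{2916139} + \frac{854398 - 2227895}{D{\left(218 \right)}} = \frac{1039345}{2916139} + \frac{854398 - 2227895}{-1014} = 1039345 \cdot \frac{1}{2916139} + \left(854398 - 2227895\right) \left(- \frac{1}{1014}\right) = \frac{1039345}{2916139} - - \frac{1373497}{1014} = \frac{1039345}{2916139} + \frac{1373497}{1014} = \frac{4006362063913}{2956964946}$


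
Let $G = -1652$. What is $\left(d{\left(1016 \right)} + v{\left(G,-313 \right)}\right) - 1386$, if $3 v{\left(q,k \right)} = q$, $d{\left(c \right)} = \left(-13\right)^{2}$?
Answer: $- \frac{5303}{3} \approx -1767.7$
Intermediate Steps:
$d{\left(c \right)} = 169$
$v{\left(q,k \right)} = \frac{q}{3}$
$\left(d{\left(1016 \right)} + v{\left(G,-313 \right)}\right) - 1386 = \left(169 + \frac{1}{3} \left(-1652\right)\right) - 1386 = \left(169 - \frac{1652}{3}\right) - 1386 = - \frac{1145}{3} - 1386 = - \frac{5303}{3}$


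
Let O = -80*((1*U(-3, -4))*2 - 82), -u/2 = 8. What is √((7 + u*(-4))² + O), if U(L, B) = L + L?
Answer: √12561 ≈ 112.08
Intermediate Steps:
U(L, B) = 2*L
u = -16 (u = -2*8 = -16)
O = 7520 (O = -80*((1*(2*(-3)))*2 - 82) = -80*((1*(-6))*2 - 82) = -80*(-6*2 - 82) = -80*(-12 - 82) = -80*(-94) = 7520)
√((7 + u*(-4))² + O) = √((7 - 16*(-4))² + 7520) = √((7 + 64)² + 7520) = √(71² + 7520) = √(5041 + 7520) = √12561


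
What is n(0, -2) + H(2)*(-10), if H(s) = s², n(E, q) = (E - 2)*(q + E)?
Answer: -36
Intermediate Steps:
n(E, q) = (-2 + E)*(E + q)
n(0, -2) + H(2)*(-10) = (0² - 2*0 - 2*(-2) + 0*(-2)) + 2²*(-10) = (0 + 0 + 4 + 0) + 4*(-10) = 4 - 40 = -36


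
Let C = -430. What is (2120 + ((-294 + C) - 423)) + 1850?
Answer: 2823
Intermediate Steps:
(2120 + ((-294 + C) - 423)) + 1850 = (2120 + ((-294 - 430) - 423)) + 1850 = (2120 + (-724 - 423)) + 1850 = (2120 - 1147) + 1850 = 973 + 1850 = 2823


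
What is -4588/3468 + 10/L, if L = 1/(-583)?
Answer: -5055757/867 ≈ -5831.3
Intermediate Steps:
L = -1/583 ≈ -0.0017153
-4588/3468 + 10/L = -4588/3468 + 10/(-1/583) = -4588*1/3468 + 10*(-583) = -1147/867 - 5830 = -5055757/867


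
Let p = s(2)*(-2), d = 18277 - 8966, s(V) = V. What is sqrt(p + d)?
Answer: sqrt(9307) ≈ 96.473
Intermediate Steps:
d = 9311
p = -4 (p = 2*(-2) = -4)
sqrt(p + d) = sqrt(-4 + 9311) = sqrt(9307)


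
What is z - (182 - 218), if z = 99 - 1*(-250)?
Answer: 385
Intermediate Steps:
z = 349 (z = 99 + 250 = 349)
z - (182 - 218) = 349 - (182 - 218) = 349 - 1*(-36) = 349 + 36 = 385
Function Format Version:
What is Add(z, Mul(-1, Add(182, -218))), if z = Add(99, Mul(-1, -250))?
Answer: 385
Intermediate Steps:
z = 349 (z = Add(99, 250) = 349)
Add(z, Mul(-1, Add(182, -218))) = Add(349, Mul(-1, Add(182, -218))) = Add(349, Mul(-1, -36)) = Add(349, 36) = 385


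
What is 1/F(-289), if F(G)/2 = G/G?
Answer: 1/2 ≈ 0.50000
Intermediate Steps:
F(G) = 2 (F(G) = 2*(G/G) = 2*1 = 2)
1/F(-289) = 1/2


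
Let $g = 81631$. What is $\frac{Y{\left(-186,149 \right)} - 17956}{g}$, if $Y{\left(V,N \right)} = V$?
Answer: $- \frac{18142}{81631} \approx -0.22224$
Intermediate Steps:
$\frac{Y{\left(-186,149 \right)} - 17956}{g} = \frac{-186 - 17956}{81631} = \left(-186 - 17956\right) \frac{1}{81631} = \left(-18142\right) \frac{1}{81631} = - \frac{18142}{81631}$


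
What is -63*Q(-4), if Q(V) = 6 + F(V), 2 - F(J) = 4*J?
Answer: -1512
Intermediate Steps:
F(J) = 2 - 4*J
Q(V) = 8 - 4*V (Q(V) = 6 + (2 - 4*V) = 8 - 4*V)
-63*Q(-4) = -63*(8 - 4*(-4)) = -63*(8 + 16) = -63*24 = -1512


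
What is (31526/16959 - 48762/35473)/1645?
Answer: 58273408/197921993703 ≈ 0.00029443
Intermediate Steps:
(31526/16959 - 48762/35473)/1645 = (31526*(1/16959) - 48762*1/35473)*(1/1645) = (31526/16959 - 48762/35473)*(1/1645) = (291367040/601586607)*(1/1645) = 58273408/197921993703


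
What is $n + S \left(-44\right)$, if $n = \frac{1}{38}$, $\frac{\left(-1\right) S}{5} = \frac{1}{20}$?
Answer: $\frac{419}{38} \approx 11.026$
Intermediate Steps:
$S = - \frac{1}{4}$ ($S = - \frac{5}{20} = \left(-5\right) \frac{1}{20} = - \frac{1}{4} \approx -0.25$)
$n = \frac{1}{38} \approx 0.026316$
$n + S \left(-44\right) = \frac{1}{38} - -11 = \frac{1}{38} + 11 = \frac{419}{38}$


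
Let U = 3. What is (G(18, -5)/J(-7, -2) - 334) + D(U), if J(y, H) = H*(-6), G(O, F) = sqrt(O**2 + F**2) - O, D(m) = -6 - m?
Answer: -689/2 + sqrt(349)/12 ≈ -342.94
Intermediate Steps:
G(O, F) = sqrt(F**2 + O**2) - O
J(y, H) = -6*H
(G(18, -5)/J(-7, -2) - 334) + D(U) = ((sqrt((-5)**2 + 18**2) - 1*18)/((-6*(-2))) - 334) + (-6 - 1*3) = ((sqrt(25 + 324) - 18)/12 - 334) + (-6 - 3) = ((sqrt(349) - 18)*(1/12) - 334) - 9 = ((-18 + sqrt(349))*(1/12) - 334) - 9 = ((-3/2 + sqrt(349)/12) - 334) - 9 = (-671/2 + sqrt(349)/12) - 9 = -689/2 + sqrt(349)/12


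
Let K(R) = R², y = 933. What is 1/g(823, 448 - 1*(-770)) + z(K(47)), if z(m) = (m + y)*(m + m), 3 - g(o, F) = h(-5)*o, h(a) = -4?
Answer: 45739068021/3295 ≈ 1.3881e+7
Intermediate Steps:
g(o, F) = 3 + 4*o (g(o, F) = 3 - (-4)*o = 3 + 4*o)
z(m) = 2*m*(933 + m) (z(m) = (m + 933)*(m + m) = (933 + m)*(2*m) = 2*m*(933 + m))
1/g(823, 448 - 1*(-770)) + z(K(47)) = 1/(3 + 4*823) + 2*47²*(933 + 47²) = 1/(3 + 3292) + 2*2209*(933 + 2209) = 1/3295 + 2*2209*3142 = 1/3295 + 13881356 = 45739068021/3295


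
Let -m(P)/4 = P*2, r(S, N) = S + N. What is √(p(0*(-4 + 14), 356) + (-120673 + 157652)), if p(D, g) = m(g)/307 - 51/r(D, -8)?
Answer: √55759364358/1228 ≈ 192.29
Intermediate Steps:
r(S, N) = N + S
m(P) = -8*P (m(P) = -4*P*2 = -8*P)
p(D, g) = -51/(-8 + D) - 8*g/307 (p(D, g) = -8*g/307 - 51/(-8 + D) = -51/(-8 + D) - 8*g/307)
√(p(0*(-4 + 14), 356) + (-120673 + 157652)) = √((-15657 - 8*356*(-8 + 0*(-4 + 14)))/(307*(-8 + 0*(-4 + 14))) + (-120673 + 157652)) = √((-15657 - 8*356*(-8 + 0*10))/(307*(-8 + 0*10)) + 36979) = √((-15657 - 8*356*(-8 + 0))/(307*(-8 + 0)) + 36979) = √((1/307)*(-15657 - 8*356*(-8))/(-8) + 36979) = √((1/307)*(-⅛)*(-15657 + 22784) + 36979) = √((1/307)*(-⅛)*7127 + 36979) = √(-7127/2456 + 36979) = √(90813297/2456) = √55759364358/1228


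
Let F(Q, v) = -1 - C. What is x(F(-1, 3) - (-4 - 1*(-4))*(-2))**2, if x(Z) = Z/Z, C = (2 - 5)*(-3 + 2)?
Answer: 1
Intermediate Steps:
C = 3 (C = -3*(-1) = 3)
F(Q, v) = -4 (F(Q, v) = -1 - 1*3 = -1 - 3 = -4)
x(Z) = 1
x(F(-1, 3) - (-4 - 1*(-4))*(-2))**2 = 1**2 = 1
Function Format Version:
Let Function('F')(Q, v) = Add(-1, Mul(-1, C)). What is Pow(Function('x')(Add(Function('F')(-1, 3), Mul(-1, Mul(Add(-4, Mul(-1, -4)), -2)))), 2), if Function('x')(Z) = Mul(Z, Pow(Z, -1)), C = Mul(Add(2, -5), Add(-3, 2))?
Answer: 1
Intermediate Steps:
C = 3 (C = Mul(-3, -1) = 3)
Function('F')(Q, v) = -4 (Function('F')(Q, v) = Add(-1, Mul(-1, 3)) = Add(-1, -3) = -4)
Function('x')(Z) = 1
Pow(Function('x')(Add(Function('F')(-1, 3), Mul(-1, Mul(Add(-4, Mul(-1, -4)), -2)))), 2) = Pow(1, 2) = 1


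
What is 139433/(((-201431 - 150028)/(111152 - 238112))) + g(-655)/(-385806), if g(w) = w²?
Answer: 758838514169845/15066110106 ≈ 50367.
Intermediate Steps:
139433/(((-201431 - 150028)/(111152 - 238112))) + g(-655)/(-385806) = 139433/(((-201431 - 150028)/(111152 - 238112))) + (-655)²/(-385806) = 139433/((-351459/(-126960))) + 429025*(-1/385806) = 139433/((-351459*(-1/126960))) - 429025/385806 = 139433/(117153/42320) - 429025/385806 = 139433*(42320/117153) - 429025/385806 = 5900804560/117153 - 429025/385806 = 758838514169845/15066110106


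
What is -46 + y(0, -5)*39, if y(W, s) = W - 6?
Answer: -280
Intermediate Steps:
y(W, s) = -6 + W
-46 + y(0, -5)*39 = -46 + (-6 + 0)*39 = -46 - 6*39 = -46 - 234 = -280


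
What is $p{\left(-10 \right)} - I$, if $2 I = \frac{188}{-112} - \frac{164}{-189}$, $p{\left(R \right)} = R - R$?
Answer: $\frac{613}{1512} \approx 0.40542$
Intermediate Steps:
$p{\left(R \right)} = 0$
$I = - \frac{613}{1512}$ ($I = \frac{\frac{188}{-112} - \frac{164}{-189}}{2} = \frac{188 \left(- \frac{1}{112}\right) - - \frac{164}{189}}{2} = \frac{- \frac{47}{28} + \frac{164}{189}}{2} = \frac{1}{2} \left(- \frac{613}{756}\right) = - \frac{613}{1512} \approx -0.40542$)
$p{\left(-10 \right)} - I = 0 - - \frac{613}{1512} = 0 + \frac{613}{1512} = \frac{613}{1512}$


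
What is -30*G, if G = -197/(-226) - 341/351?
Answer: 39595/13221 ≈ 2.9949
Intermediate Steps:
G = -7919/79326 (G = -197*(-1/226) - 341*1/351 = 197/226 - 341/351 = -7919/79326 ≈ -0.099829)
-30*G = -30*(-7919/79326) = 39595/13221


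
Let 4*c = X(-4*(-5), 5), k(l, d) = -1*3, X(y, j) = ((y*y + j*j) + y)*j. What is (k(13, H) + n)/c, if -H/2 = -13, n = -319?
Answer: -1288/2225 ≈ -0.57888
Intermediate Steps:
H = 26 (H = -2*(-13) = 26)
X(y, j) = j*(y + j² + y²) (X(y, j) = ((y² + j²) + y)*j = ((j² + y²) + y)*j = (y + j² + y²)*j = j*(y + j² + y²))
k(l, d) = -3
c = 2225/4 (c = (5*(-4*(-5) + 5² + (-4*(-5))²))/4 = (5*(20 + 25 + 20²))/4 = (5*(20 + 25 + 400))/4 = (5*445)/4 = (¼)*2225 = 2225/4 ≈ 556.25)
(k(13, H) + n)/c = (-3 - 319)/(2225/4) = -322*4/2225 = -1288/2225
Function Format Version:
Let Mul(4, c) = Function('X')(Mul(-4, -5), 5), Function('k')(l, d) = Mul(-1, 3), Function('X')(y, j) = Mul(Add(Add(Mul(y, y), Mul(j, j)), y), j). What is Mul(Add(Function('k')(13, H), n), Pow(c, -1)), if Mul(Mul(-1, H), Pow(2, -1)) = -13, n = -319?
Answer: Rational(-1288, 2225) ≈ -0.57888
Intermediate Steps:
H = 26 (H = Mul(-2, -13) = 26)
Function('X')(y, j) = Mul(j, Add(y, Pow(j, 2), Pow(y, 2))) (Function('X')(y, j) = Mul(Add(Add(Pow(y, 2), Pow(j, 2)), y), j) = Mul(Add(Add(Pow(j, 2), Pow(y, 2)), y), j) = Mul(Add(y, Pow(j, 2), Pow(y, 2)), j) = Mul(j, Add(y, Pow(j, 2), Pow(y, 2))))
Function('k')(l, d) = -3
c = Rational(2225, 4) (c = Mul(Rational(1, 4), Mul(5, Add(Mul(-4, -5), Pow(5, 2), Pow(Mul(-4, -5), 2)))) = Mul(Rational(1, 4), Mul(5, Add(20, 25, Pow(20, 2)))) = Mul(Rational(1, 4), Mul(5, Add(20, 25, 400))) = Mul(Rational(1, 4), Mul(5, 445)) = Mul(Rational(1, 4), 2225) = Rational(2225, 4) ≈ 556.25)
Mul(Add(Function('k')(13, H), n), Pow(c, -1)) = Mul(Add(-3, -319), Pow(Rational(2225, 4), -1)) = Mul(-322, Rational(4, 2225)) = Rational(-1288, 2225)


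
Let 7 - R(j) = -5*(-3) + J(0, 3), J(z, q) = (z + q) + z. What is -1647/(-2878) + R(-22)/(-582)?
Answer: 247553/418749 ≈ 0.59117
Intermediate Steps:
J(z, q) = q + 2*z (J(z, q) = (q + z) + z = q + 2*z)
R(j) = -11 (R(j) = 7 - (-5*(-3) + (3 + 2*0)) = 7 - (15 + (3 + 0)) = 7 - (15 + 3) = 7 - 1*18 = 7 - 18 = -11)
-1647/(-2878) + R(-22)/(-582) = -1647/(-2878) - 11/(-582) = -1647*(-1/2878) - 11*(-1/582) = 1647/2878 + 11/582 = 247553/418749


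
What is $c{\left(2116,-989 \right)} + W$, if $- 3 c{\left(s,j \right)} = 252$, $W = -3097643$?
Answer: $-3097727$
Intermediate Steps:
$c{\left(s,j \right)} = -84$ ($c{\left(s,j \right)} = \left(- \frac{1}{3}\right) 252 = -84$)
$c{\left(2116,-989 \right)} + W = -84 - 3097643 = -3097727$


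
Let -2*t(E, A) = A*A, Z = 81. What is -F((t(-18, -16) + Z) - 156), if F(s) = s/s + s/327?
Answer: -124/327 ≈ -0.37920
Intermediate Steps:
t(E, A) = -A²/2 (t(E, A) = -A*A/2 = -A²/2)
F(s) = 1 + s/327 (F(s) = 1 + s*(1/327) = 1 + s/327)
-F((t(-18, -16) + Z) - 156) = -(1 + ((-½*(-16)² + 81) - 156)/327) = -(1 + ((-½*256 + 81) - 156)/327) = -(1 + ((-128 + 81) - 156)/327) = -(1 + (-47 - 156)/327) = -(1 + (1/327)*(-203)) = -(1 - 203/327) = -1*124/327 = -124/327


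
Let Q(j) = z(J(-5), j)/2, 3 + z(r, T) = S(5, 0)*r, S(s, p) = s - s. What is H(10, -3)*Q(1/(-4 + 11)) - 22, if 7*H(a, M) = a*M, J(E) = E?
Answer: -109/7 ≈ -15.571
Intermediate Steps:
S(s, p) = 0
H(a, M) = M*a/7 (H(a, M) = (a*M)/7 = (M*a)/7 = M*a/7)
z(r, T) = -3 (z(r, T) = -3 + 0*r = -3 + 0 = -3)
Q(j) = -3/2
H(10, -3)*Q(1/(-4 + 11)) - 22 = ((1/7)*(-3)*10)*(-3/2) - 22 = -30/7*(-3/2) - 22 = 45/7 - 22 = -109/7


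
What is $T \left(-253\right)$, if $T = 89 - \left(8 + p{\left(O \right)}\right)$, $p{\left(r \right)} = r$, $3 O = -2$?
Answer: $- \frac{61985}{3} \approx -20662.0$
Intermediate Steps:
$O = - \frac{2}{3}$ ($O = \frac{1}{3} \left(-2\right) = - \frac{2}{3} \approx -0.66667$)
$T = \frac{245}{3}$ ($T = 89 - \left(8 - \frac{2}{3}\right) = 89 - \frac{22}{3} = \frac{245}{3} \approx 81.667$)
$T \left(-253\right) = \frac{245}{3} \left(-253\right) = - \frac{61985}{3}$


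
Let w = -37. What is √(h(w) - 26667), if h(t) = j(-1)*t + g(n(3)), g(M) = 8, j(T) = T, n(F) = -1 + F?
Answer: 3*I*√2958 ≈ 163.16*I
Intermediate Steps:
h(t) = 8 - t (h(t) = -t + 8 = 8 - t)
√(h(w) - 26667) = √((8 - 1*(-37)) - 26667) = √((8 + 37) - 26667) = √(45 - 26667) = √(-26622) = 3*I*√2958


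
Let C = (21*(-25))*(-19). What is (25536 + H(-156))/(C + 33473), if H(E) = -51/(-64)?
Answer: 1634355/2780672 ≈ 0.58776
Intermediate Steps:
H(E) = 51/64 (H(E) = -51*(-1/64) = 51/64)
C = 9975 (C = -525*(-19) = 9975)
(25536 + H(-156))/(C + 33473) = (25536 + 51/64)/(9975 + 33473) = (1634355/64)/43448 = (1634355/64)*(1/43448) = 1634355/2780672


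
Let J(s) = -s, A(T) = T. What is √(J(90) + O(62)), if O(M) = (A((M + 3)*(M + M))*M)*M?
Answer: 5*√1239302 ≈ 5566.2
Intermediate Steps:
O(M) = 2*M³*(3 + M) (O(M) = (((M + 3)*(M + M))*M)*M = (((3 + M)*(2*M))*M)*M = ((2*M*(3 + M))*M)*M = (2*M²*(3 + M))*M = 2*M³*(3 + M))
√(J(90) + O(62)) = √(-1*90 + 2*62³*(3 + 62)) = √(-90 + 2*238328*65) = √(-90 + 30982640) = √30982550 = 5*√1239302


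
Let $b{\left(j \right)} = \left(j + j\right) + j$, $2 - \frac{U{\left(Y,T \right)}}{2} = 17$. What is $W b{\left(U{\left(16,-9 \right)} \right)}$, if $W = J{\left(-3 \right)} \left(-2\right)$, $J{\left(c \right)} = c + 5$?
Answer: $360$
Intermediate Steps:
$J{\left(c \right)} = 5 + c$
$U{\left(Y,T \right)} = -30$ ($U{\left(Y,T \right)} = 4 - 34 = -30$)
$W = -4$ ($W = \left(5 - 3\right) \left(-2\right) = 2 \left(-2\right) = -4$)
$b{\left(j \right)} = 3 j$ ($b{\left(j \right)} = 2 j + j = 3 j$)
$W b{\left(U{\left(16,-9 \right)} \right)} = - 4 \cdot 3 \left(-30\right) = \left(-4\right) \left(-90\right) = 360$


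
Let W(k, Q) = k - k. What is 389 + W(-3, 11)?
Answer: 389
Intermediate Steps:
W(k, Q) = 0
389 + W(-3, 11) = 389 + 0 = 389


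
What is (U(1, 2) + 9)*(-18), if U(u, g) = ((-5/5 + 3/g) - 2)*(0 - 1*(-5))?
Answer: -27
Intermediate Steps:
U(u, g) = -15 + 15/g (U(u, g) = ((-5*1/5 + 3/g) - 2)*(0 + 5) = ((-1 + 3/g) - 2)*5 = (-3 + 3/g)*5 = -15 + 15/g)
(U(1, 2) + 9)*(-18) = ((-15 + 15/2) + 9)*(-18) = (-15/2 + 9)*(-18) = (3/2)*(-18) = -27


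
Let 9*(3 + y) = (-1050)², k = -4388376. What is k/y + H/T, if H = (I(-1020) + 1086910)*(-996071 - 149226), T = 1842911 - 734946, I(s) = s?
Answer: -30470056937052370/27144477721 ≈ -1.1225e+6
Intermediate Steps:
T = 1107965
y = 122497 (y = -3 + (⅑)*(-1050)² = -3 + (⅑)*1102500 = -3 + 122500 = 122497)
H = -1243666559330 (H = (-1020 + 1086910)*(-996071 - 149226) = 1085890*(-1145297) = -1243666559330)
k/y + H/T = -4388376/122497 - 1243666559330/1107965 = -4388376*1/122497 - 1243666559330*1/1107965 = -4388376/122497 - 248733311866/221593 = -30470056937052370/27144477721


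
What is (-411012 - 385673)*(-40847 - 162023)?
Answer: 161623485950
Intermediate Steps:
(-411012 - 385673)*(-40847 - 162023) = -796685*(-202870) = 161623485950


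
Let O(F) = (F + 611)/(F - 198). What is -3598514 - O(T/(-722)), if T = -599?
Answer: -512273215757/142357 ≈ -3.5985e+6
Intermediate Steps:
O(F) = (611 + F)/(-198 + F)
-3598514 - O(T/(-722)) = -3598514 - (611 - 599/(-722))/(-198 - 599/(-722)) = -3598514 - (611 - 599*(-1/722))/(-198 - 599*(-1/722)) = -3598514 - (611 + 599/722)/(-198 + 599/722) = -3598514 - 441741/((-142357/722)*722) = -3598514 - (-722)*441741/(142357*722) = -3598514 - 1*(-441741/142357) = -3598514 + 441741/142357 = -512273215757/142357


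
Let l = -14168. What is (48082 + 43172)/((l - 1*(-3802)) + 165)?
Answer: -91254/10201 ≈ -8.9456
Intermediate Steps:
(48082 + 43172)/((l - 1*(-3802)) + 165) = (48082 + 43172)/((-14168 - 1*(-3802)) + 165) = 91254/((-14168 + 3802) + 165) = 91254/(-10366 + 165) = 91254/(-10201) = 91254*(-1/10201) = -91254/10201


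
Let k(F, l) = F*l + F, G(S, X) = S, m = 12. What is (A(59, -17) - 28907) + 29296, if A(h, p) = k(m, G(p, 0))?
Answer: 197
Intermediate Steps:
k(F, l) = F + F*l
A(h, p) = 12 + 12*p (A(h, p) = 12*(1 + p) = 12 + 12*p)
(A(59, -17) - 28907) + 29296 = ((12 + 12*(-17)) - 28907) + 29296 = ((12 - 204) - 28907) + 29296 = (-192 - 28907) + 29296 = -29099 + 29296 = 197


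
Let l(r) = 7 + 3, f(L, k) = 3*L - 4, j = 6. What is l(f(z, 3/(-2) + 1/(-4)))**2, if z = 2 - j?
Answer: 100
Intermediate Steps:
z = -4 (z = 2 - 1*6 = 2 - 6 = -4)
f(L, k) = -4 + 3*L
l(r) = 10
l(f(z, 3/(-2) + 1/(-4)))**2 = 10**2 = 100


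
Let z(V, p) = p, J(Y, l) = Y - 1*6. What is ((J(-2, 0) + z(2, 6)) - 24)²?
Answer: 676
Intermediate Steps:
J(Y, l) = -6 + Y (J(Y, l) = Y - 6 = -6 + Y)
((J(-2, 0) + z(2, 6)) - 24)² = (((-6 - 2) + 6) - 24)² = ((-8 + 6) - 24)² = (-2 - 24)² = (-26)² = 676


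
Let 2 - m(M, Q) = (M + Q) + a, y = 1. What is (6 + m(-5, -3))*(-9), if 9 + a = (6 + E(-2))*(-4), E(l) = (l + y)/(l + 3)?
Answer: -405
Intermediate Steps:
E(l) = (1 + l)/(3 + l) (E(l) = (l + 1)/(l + 3) = (1 + l)/(3 + l))
a = -29 (a = -9 + (6 + (1 - 2)/(3 - 2))*(-4) = -9 + (6 - 1/1)*(-4) = -9 + (6 + 1*(-1))*(-4) = -9 + (6 - 1)*(-4) = -9 + 5*(-4) = -9 - 20 = -29)
m(M, Q) = 31 - M - Q (m(M, Q) = 2 - ((M + Q) - 29) = 2 - (-29 + M + Q) = 2 + (29 - M - Q) = 31 - M - Q)
(6 + m(-5, -3))*(-9) = (6 + (31 - 1*(-5) - 1*(-3)))*(-9) = (6 + (31 + 5 + 3))*(-9) = (6 + 39)*(-9) = 45*(-9) = -405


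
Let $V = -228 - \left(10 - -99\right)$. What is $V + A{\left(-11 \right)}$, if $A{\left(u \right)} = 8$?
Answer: $-329$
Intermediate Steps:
$V = -337$ ($V = -228 - \left(10 + 99\right) = -228 - 109 = -337$)
$V + A{\left(-11 \right)} = -337 + 8 = -329$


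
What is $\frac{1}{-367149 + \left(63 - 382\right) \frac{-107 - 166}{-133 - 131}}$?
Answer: $- \frac{8}{2939831} \approx -2.7212 \cdot 10^{-6}$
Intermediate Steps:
$\frac{1}{-367149 + \left(63 - 382\right) \frac{-107 - 166}{-133 - 131}} = \frac{1}{-367149 - 319 \left(- \frac{273}{-264}\right)} = \frac{1}{-367149 - 319 \left(\left(-273\right) \left(- \frac{1}{264}\right)\right)} = \frac{1}{-367149 - \frac{2639}{8}} = \frac{1}{- \frac{2939831}{8}} = - \frac{8}{2939831}$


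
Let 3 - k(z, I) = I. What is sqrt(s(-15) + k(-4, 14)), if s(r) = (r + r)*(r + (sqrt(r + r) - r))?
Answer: sqrt(-11 - 30*I*sqrt(30)) ≈ 8.766 - 9.3724*I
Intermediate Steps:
k(z, I) = 3 - I
s(r) = 2*sqrt(2)*r**(3/2) (s(r) = (2*r)*(r + (sqrt(2*r) - r)) = (2*r)*(r + (sqrt(2)*sqrt(r) - r)) = (2*r)*(r + (-r + sqrt(2)*sqrt(r))) = (2*r)*(sqrt(2)*sqrt(r)) = 2*sqrt(2)*r**(3/2))
sqrt(s(-15) + k(-4, 14)) = sqrt(2*sqrt(2)*(-15)**(3/2) + (3 - 1*14)) = sqrt(2*sqrt(2)*(-15*I*sqrt(15)) + (3 - 14)) = sqrt(-30*I*sqrt(30) - 11) = sqrt(-11 - 30*I*sqrt(30))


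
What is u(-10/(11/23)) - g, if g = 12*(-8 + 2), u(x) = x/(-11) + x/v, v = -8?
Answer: 37033/484 ≈ 76.514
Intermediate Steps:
u(x) = -19*x/88 (u(x) = x/(-11) + x/(-8) = x*(-1/11) + x*(-⅛) = -x/11 - x/8 = -19*x/88)
g = -72 (g = 12*(-6) = -72)
u(-10/(11/23)) - g = -(-95)/(44*(11/23)) - 1*(-72) = -(-95)/(44*(11*(1/23))) + 72 = -(-95)/(44*11/23) + 72 = -(-95)*23/(44*11) + 72 = -19/88*(-230/11) + 72 = 2185/484 + 72 = 37033/484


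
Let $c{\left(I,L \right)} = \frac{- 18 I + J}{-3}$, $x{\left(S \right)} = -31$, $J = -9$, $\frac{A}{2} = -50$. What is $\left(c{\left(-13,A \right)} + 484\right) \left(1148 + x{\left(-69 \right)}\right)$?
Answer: $456853$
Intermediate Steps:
$A = -100$ ($A = 2 \left(-50\right) = -100$)
$c{\left(I,L \right)} = 3 + 6 I$ ($c{\left(I,L \right)} = \frac{- 18 I - 9}{-3} = \left(-9 - 18 I\right) \left(- \frac{1}{3}\right) = 3 + 6 I$)
$\left(c{\left(-13,A \right)} + 484\right) \left(1148 + x{\left(-69 \right)}\right) = \left(\left(3 + 6 \left(-13\right)\right) + 484\right) \left(1148 - 31\right) = \left(\left(3 - 78\right) + 484\right) 1117 = \left(-75 + 484\right) 1117 = 409 \cdot 1117 = 456853$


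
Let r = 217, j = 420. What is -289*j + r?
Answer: -121163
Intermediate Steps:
-289*j + r = -289*420 + 217 = -121380 + 217 = -121163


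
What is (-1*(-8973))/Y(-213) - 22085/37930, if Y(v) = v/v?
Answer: 68064761/7586 ≈ 8972.4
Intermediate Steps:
Y(v) = 1
(-1*(-8973))/Y(-213) - 22085/37930 = -1*(-8973)/1 - 22085/37930 = 8973*1 - 22085*1/37930 = 8973 - 4417/7586 = 68064761/7586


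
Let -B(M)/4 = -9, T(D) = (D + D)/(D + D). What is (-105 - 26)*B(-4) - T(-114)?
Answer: -4717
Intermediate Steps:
T(D) = 1 (T(D) = (2*D)/((2*D)) = (2*D)*(1/(2*D)) = 1)
B(M) = 36 (B(M) = -4*(-9) = 36)
(-105 - 26)*B(-4) - T(-114) = (-105 - 26)*36 - 1*1 = -131*36 - 1 = -4716 - 1 = -4717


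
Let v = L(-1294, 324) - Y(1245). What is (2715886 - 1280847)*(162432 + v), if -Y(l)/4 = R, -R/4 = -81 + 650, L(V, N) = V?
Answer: 218174719326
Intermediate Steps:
R = -2276 (R = -4*(-81 + 650) = -4*569 = -2276)
Y(l) = 9104 (Y(l) = -4*(-2276) = 9104)
v = -10398 (v = -1294 - 1*9104 = -1294 - 9104 = -10398)
(2715886 - 1280847)*(162432 + v) = (2715886 - 1280847)*(162432 - 10398) = 1435039*152034 = 218174719326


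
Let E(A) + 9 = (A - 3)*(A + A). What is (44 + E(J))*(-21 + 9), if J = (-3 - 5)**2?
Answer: -94116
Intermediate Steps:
J = 64 (J = (-8)**2 = 64)
E(A) = -9 + 2*A*(-3 + A) (E(A) = -9 + (A - 3)*(A + A) = -9 + (-3 + A)*(2*A) = -9 + 2*A*(-3 + A))
(44 + E(J))*(-21 + 9) = (44 + (-9 - 6*64 + 2*64**2))*(-21 + 9) = (44 + (-9 - 384 + 2*4096))*(-12) = (44 + (-9 - 384 + 8192))*(-12) = (44 + 7799)*(-12) = 7843*(-12) = -94116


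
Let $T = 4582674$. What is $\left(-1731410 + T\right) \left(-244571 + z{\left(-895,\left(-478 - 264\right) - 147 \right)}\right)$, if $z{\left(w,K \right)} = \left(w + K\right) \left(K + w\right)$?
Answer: $8377255989440$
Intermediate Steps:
$z{\left(w,K \right)} = \left(K + w\right)^{2}$ ($z{\left(w,K \right)} = \left(K + w\right) \left(K + w\right) = \left(K + w\right)^{2}$)
$\left(-1731410 + T\right) \left(-244571 + z{\left(-895,\left(-478 - 264\right) - 147 \right)}\right) = \left(-1731410 + 4582674\right) \left(-244571 + \left(\left(\left(-478 - 264\right) - 147\right) - 895\right)^{2}\right) = 2851264 \left(-244571 + \left(\left(-742 - 147\right) - 895\right)^{2}\right) = 2851264 \left(-244571 + \left(-889 - 895\right)^{2}\right) = 2851264 \left(-244571 + \left(-1784\right)^{2}\right) = 2851264 \left(-244571 + 3182656\right) = 2851264 \cdot 2938085 = 8377255989440$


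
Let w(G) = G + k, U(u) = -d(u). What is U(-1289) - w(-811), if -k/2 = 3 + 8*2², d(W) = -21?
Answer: 902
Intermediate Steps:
U(u) = 21 (U(u) = -1*(-21) = 21)
k = -70 (k = -2*(3 + 8*2²) = -2*(3 + 8*4) = -2*(3 + 32) = -2*35 = -70)
w(G) = -70 + G (w(G) = G - 70 = -70 + G)
U(-1289) - w(-811) = 21 - (-70 - 811) = 21 - 1*(-881) = 21 + 881 = 902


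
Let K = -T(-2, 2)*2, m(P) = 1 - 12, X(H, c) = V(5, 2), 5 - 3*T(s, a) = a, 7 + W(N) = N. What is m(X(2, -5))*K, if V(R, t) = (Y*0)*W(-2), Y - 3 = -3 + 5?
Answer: 22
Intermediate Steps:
W(N) = -7 + N
Y = 5 (Y = 3 + (-3 + 5) = 3 + 2 = 5)
T(s, a) = 5/3 - a/3
V(R, t) = 0 (V(R, t) = (5*0)*(-7 - 2) = 0*(-9) = 0)
X(H, c) = 0
m(P) = -11
K = -2 (K = -(5/3 - 1/3*2)*2 = -(5/3 - 2/3)*2 = -1*1*2 = -1*2 = -2)
m(X(2, -5))*K = -11*(-2) = 22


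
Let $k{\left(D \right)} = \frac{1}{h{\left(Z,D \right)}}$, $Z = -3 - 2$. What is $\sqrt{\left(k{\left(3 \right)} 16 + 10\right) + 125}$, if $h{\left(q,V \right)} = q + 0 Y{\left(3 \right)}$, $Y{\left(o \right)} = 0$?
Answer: $\frac{\sqrt{3295}}{5} \approx 11.48$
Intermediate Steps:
$Z = -5$ ($Z = -3 - 2 = -5$)
$h{\left(q,V \right)} = q$ ($h{\left(q,V \right)} = q + 0 \cdot 0 = q + 0 = q$)
$k{\left(D \right)} = - \frac{1}{5}$ ($k{\left(D \right)} = \frac{1}{-5} = - \frac{1}{5}$)
$\sqrt{\left(k{\left(3 \right)} 16 + 10\right) + 125} = \sqrt{\left(\left(- \frac{1}{5}\right) 16 + 10\right) + 125} = \sqrt{\left(- \frac{16}{5} + 10\right) + 125} = \sqrt{\frac{34}{5} + 125} = \sqrt{\frac{659}{5}} = \frac{\sqrt{3295}}{5}$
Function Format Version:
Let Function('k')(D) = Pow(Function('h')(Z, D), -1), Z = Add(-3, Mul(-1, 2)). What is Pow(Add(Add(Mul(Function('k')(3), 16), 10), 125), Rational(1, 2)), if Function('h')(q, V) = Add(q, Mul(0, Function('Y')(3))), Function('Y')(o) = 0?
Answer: Mul(Rational(1, 5), Pow(3295, Rational(1, 2))) ≈ 11.480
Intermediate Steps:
Z = -5 (Z = Add(-3, -2) = -5)
Function('h')(q, V) = q (Function('h')(q, V) = Add(q, Mul(0, 0)) = Add(q, 0) = q)
Function('k')(D) = Rational(-1, 5) (Function('k')(D) = Pow(-5, -1) = Rational(-1, 5))
Pow(Add(Add(Mul(Function('k')(3), 16), 10), 125), Rational(1, 2)) = Pow(Add(Add(Mul(Rational(-1, 5), 16), 10), 125), Rational(1, 2)) = Pow(Add(Add(Rational(-16, 5), 10), 125), Rational(1, 2)) = Pow(Add(Rational(34, 5), 125), Rational(1, 2)) = Pow(Rational(659, 5), Rational(1, 2)) = Mul(Rational(1, 5), Pow(3295, Rational(1, 2)))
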